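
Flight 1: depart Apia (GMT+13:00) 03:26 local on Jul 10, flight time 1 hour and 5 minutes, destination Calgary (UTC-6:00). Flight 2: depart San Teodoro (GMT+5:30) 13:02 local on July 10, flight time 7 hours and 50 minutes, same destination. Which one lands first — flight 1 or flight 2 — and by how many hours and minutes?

Flight 1 in UTC: 03:26 − 13:00 = 14:26 on Jul 9.
+1 hour and 5 minutes → arrive 15:31 UTC on Jul 9.
Flight 2 in UTC: 13:02 − 5:30 = 07:32 on Jul 10.
+7 hours 50 minutes → arrive 15:22 UTC on Jul 10.
Flight 1 lands earlier by 23 hours 51 minutes.

the first, by 23 hours 51 minutes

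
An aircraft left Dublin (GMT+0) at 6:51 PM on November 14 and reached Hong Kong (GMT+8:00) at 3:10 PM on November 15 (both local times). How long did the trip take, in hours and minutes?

Hong Kong is 8:00 ahead of Dublin.
Clock-face elapsed time (ignoring zones) is 20 hours 19 minutes.
Actual elapsed = 20 hours 19 minutes − 8:00 = 12 hours 19 minutes.

12 hours 19 minutes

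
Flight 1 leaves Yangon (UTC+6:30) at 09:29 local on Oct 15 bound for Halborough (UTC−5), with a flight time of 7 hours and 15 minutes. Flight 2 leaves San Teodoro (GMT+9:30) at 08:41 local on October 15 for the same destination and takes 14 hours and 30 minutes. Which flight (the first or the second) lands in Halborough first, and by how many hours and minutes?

Flight 1 in UTC: 09:29 − 6:30 = 02:59 on Oct 15.
+7 hours and 15 minutes → arrive 10:14 UTC on Oct 15.
Flight 2 in UTC: 08:41 − 9:30 = 23:11 on Oct 14.
+14 hours 30 minutes → arrive 13:41 UTC on Oct 15.
Flight 1 lands earlier by 3 hours 27 minutes.

the first, by 3 hours 27 minutes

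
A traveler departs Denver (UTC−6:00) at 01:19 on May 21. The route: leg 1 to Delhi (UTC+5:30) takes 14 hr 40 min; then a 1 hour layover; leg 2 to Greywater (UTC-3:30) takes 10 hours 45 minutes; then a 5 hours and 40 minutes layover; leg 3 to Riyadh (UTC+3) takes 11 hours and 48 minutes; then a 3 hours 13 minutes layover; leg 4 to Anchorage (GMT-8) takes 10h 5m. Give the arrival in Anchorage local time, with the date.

08:30 on May 23

Convert departure to UTC: 01:19 + 6:00 = 07:19 UTC on May 21.
Add 14 hours and 40 minutes leg 1 → 21:59 UTC.
Add 1 hour layover in Delhi → 22:59 UTC.
Add 10 hours and 45 minutes leg 2 → 09:44 UTC (May 22).
Add 5 hours and 40 minutes layover in Greywater → 15:24 UTC.
Add 11 hours and 48 minutes leg 3 → 03:12 UTC (May 23).
Add 3 hours 13 minutes layover in Riyadh → 06:25 UTC.
Add 10 hours 5 minutes leg 4 → 16:30 UTC.
Anchorage is UTC−8:00, so local arrival = 16:30 − 8:00 = 08:30 on May 23.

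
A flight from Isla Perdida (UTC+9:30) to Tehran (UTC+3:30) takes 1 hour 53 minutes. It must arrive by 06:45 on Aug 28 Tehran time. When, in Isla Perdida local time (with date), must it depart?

Target arrival in UTC: 06:45 − 3:30 = 03:15 on Aug 28.
Subtract 1 hour 53 minutes → departure 01:22 UTC on Aug 28.
Isla Perdida is UTC+9:30: 01:22 + 9:30 = 10:52 on Aug 28.

10:52 on Aug 28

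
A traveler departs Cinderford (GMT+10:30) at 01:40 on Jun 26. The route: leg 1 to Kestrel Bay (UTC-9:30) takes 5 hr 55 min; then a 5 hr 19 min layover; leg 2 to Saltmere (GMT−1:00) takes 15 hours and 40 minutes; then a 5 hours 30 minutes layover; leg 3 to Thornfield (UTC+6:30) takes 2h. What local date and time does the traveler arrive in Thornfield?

Convert departure to UTC: 01:40 − 10:30 = 15:10 UTC on Jun 25.
Add 5 hours and 55 minutes leg 1 → 21:05 UTC.
Add 5 hours 19 minutes layover in Kestrel Bay → 02:24 UTC (Jun 26).
Add 15 hours and 40 minutes leg 2 → 18:04 UTC.
Add 5 hours 30 minutes layover in Saltmere → 23:34 UTC.
Add 2 hours leg 3 → 01:34 UTC (Jun 27).
Thornfield is UTC+6:30, so local arrival = 01:34 + 6:30 = 08:04 on Jun 27.

08:04 on Jun 27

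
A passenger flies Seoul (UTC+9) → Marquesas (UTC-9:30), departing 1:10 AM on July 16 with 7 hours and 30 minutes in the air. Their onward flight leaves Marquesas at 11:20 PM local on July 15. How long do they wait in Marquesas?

9 hours 10 minutes

Convert departure to UTC: 1:10 AM − 9:00 = 4:10 PM UTC on Jul 15.
Add 7 hours and 30 minutes flight time → 11:40 PM UTC.
Marquesas is UTC−9:30, so local arrival = 11:40 PM − 9:30 = 2:10 PM on Jul 15.
Layover = 11:20 PM − 2:10 PM = 9 hours 10 minutes.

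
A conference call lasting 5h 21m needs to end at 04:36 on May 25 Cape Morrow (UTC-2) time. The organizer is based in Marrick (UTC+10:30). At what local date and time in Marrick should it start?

Target end time in UTC: 04:36 + 2:00 = 06:36 on May 25.
Subtract 5 hours and 21 minutes → start 01:15 UTC on May 25.
Marrick is UTC+10:30: 01:15 + 10:30 = 11:45 on May 25.

11:45 on May 25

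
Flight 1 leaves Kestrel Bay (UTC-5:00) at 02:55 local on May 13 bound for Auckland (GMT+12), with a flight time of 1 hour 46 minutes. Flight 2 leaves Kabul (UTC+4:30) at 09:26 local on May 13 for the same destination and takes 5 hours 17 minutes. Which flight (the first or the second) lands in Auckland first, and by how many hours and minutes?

the first, by 32 minutes

Flight 1 in UTC: 02:55 + 5:00 = 07:55 on May 13.
+1 hour 46 minutes → arrive 09:41 UTC on May 13.
Flight 2 in UTC: 09:26 − 4:30 = 04:56 on May 13.
+5 hours and 17 minutes → arrive 10:13 UTC on May 13.
Flight 1 lands earlier by 32 minutes.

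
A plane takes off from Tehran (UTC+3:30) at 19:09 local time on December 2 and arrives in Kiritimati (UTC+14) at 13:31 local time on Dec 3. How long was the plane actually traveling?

Departure in UTC: 19:09 − 3:30 = 15:39 on Dec 2.
Arrival in UTC: 13:31 − 14:00 = 23:31 on Dec 2.
Elapsed = 23:31 − 15:39 = 7 hours 52 minutes.

7 hours 52 minutes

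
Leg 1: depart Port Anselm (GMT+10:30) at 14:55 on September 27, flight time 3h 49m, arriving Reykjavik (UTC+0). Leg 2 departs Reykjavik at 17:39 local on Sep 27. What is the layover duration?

Convert departure to UTC: 14:55 − 10:30 = 04:25 UTC on Sep 27.
Add 3 hours and 49 minutes flight time → 08:14 UTC.
Reykjavik is UTC+0, so local arrival is the same: 08:14 on Sep 27.
Layover = 17:39 − 08:14 = 9 hours 25 minutes.

9 hours 25 minutes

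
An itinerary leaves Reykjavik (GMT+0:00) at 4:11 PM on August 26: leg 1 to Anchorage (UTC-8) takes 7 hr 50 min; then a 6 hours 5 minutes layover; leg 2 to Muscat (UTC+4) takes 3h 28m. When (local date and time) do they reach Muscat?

1:34 PM on August 27

Reykjavik is at UTC+0, so departure is already 4:11 PM UTC on Aug 26.
Add 7 hours 50 minutes leg 1 → 12:01 AM UTC (Aug 27).
Add 6 hours 5 minutes layover in Anchorage → 6:06 AM UTC.
Add 3 hours 28 minutes leg 2 → 9:34 AM UTC.
Muscat is UTC+4:00, so local arrival = 9:34 AM + 4:00 = 1:34 PM on Aug 27.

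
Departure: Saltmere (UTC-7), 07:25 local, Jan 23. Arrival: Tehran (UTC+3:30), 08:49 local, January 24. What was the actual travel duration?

14 hours 54 minutes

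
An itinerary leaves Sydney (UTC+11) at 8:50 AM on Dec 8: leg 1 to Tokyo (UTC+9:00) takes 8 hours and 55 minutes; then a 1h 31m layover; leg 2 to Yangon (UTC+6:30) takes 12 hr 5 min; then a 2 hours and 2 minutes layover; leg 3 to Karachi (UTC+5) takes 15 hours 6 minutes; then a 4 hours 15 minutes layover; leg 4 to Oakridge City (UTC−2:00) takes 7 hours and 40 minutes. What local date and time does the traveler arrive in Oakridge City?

11:24 PM on Dec 9

Convert departure to UTC: 8:50 AM − 11:00 = 9:50 PM UTC on Dec 7.
Add 8 hours and 55 minutes leg 1 → 6:45 AM UTC (Dec 8).
Add 1 hour and 31 minutes layover in Tokyo → 8:16 AM UTC.
Add 12 hours and 5 minutes leg 2 → 8:21 PM UTC.
Add 2 hours and 2 minutes layover in Yangon → 10:23 PM UTC.
Add 15 hours 6 minutes leg 3 → 1:29 PM UTC (Dec 9).
Add 4 hours and 15 minutes layover in Karachi → 5:44 PM UTC.
Add 7 hours 40 minutes leg 4 → 1:24 AM UTC (Dec 10).
Oakridge City is UTC−2:00, so local arrival = 1:24 AM − 2:00 = 11:24 PM on Dec 9.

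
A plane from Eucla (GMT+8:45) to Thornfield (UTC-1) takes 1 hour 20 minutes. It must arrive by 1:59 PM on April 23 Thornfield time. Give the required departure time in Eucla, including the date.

10:24 PM on Apr 23

Target arrival in UTC: 1:59 PM + 1:00 = 2:59 PM on Apr 23.
Subtract 1 hour 20 minutes → departure 1:39 PM UTC on Apr 23.
Eucla is UTC+8:45: 1:39 PM + 8:45 = 10:24 PM on Apr 23.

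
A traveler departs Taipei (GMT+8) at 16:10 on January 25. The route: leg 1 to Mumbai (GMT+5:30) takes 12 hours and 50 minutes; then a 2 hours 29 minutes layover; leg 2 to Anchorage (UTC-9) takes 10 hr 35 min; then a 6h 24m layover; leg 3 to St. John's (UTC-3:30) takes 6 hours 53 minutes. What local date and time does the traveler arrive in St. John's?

Convert departure to UTC: 16:10 − 8:00 = 08:10 UTC on Jan 25.
Add 12 hours and 50 minutes leg 1 → 21:00 UTC.
Add 2 hours 29 minutes layover in Mumbai → 23:29 UTC.
Add 10 hours 35 minutes leg 2 → 10:04 UTC (Jan 26).
Add 6 hours and 24 minutes layover in Anchorage → 16:28 UTC.
Add 6 hours 53 minutes leg 3 → 23:21 UTC.
St. John's is UTC−3:30, so local arrival = 23:21 − 3:30 = 19:51 on Jan 26.

19:51 on January 26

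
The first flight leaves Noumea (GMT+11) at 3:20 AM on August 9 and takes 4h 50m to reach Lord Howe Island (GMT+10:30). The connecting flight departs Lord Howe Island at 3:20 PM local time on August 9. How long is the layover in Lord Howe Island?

Convert departure to UTC: 3:20 AM − 11:00 = 4:20 PM UTC on Aug 8.
Add 4 hours and 50 minutes flight time → 9:10 PM UTC.
Lord Howe Island is UTC+10:30, so local arrival = 9:10 PM + 10:30 = 7:40 AM on Aug 9.
Layover = 3:20 PM − 7:40 AM = 7 hours 40 minutes.

7 hours 40 minutes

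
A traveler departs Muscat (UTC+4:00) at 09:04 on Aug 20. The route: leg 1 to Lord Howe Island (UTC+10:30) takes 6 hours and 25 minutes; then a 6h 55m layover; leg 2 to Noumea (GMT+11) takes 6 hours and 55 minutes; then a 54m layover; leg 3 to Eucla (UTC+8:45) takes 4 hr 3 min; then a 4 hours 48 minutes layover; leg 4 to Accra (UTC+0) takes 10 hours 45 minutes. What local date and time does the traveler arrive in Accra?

21:49 on Aug 21

Convert departure to UTC: 09:04 − 4:00 = 05:04 UTC on Aug 20.
Add 6 hours 25 minutes leg 1 → 11:29 UTC.
Add 6 hours and 55 minutes layover in Lord Howe Island → 18:24 UTC.
Add 6 hours 55 minutes leg 2 → 01:19 UTC (Aug 21).
Add 54 minutes layover in Noumea → 02:13 UTC.
Add 4 hours 3 minutes leg 3 → 06:16 UTC.
Add 4 hours 48 minutes layover in Eucla → 11:04 UTC.
Add 10 hours and 45 minutes leg 4 → 21:49 UTC.
Accra is UTC+0, so local arrival is the same: 21:49 on Aug 21.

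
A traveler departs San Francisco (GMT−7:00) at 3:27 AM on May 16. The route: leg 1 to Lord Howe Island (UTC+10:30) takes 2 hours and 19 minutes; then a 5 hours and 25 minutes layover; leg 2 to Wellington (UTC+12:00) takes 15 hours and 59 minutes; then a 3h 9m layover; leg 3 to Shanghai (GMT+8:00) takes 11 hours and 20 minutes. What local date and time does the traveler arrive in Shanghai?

8:39 AM on May 18

Convert departure to UTC: 3:27 AM + 7:00 = 10:27 AM UTC on May 16.
Add 2 hours 19 minutes leg 1 → 12:46 PM UTC.
Add 5 hours 25 minutes layover in Lord Howe Island → 6:11 PM UTC.
Add 15 hours and 59 minutes leg 2 → 10:10 AM UTC (May 17).
Add 3 hours 9 minutes layover in Wellington → 1:19 PM UTC.
Add 11 hours and 20 minutes leg 3 → 12:39 AM UTC (May 18).
Shanghai is UTC+8:00, so local arrival = 12:39 AM + 8:00 = 8:39 AM on May 18.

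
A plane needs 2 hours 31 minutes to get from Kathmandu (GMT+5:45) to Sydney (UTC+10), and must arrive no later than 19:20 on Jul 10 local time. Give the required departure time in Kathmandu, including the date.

Target arrival in UTC: 19:20 − 10:00 = 09:20 on Jul 10.
Subtract 2 hours and 31 minutes → departure 06:49 UTC on Jul 10.
Kathmandu is UTC+5:45: 06:49 + 5:45 = 12:34 on Jul 10.

12:34 on July 10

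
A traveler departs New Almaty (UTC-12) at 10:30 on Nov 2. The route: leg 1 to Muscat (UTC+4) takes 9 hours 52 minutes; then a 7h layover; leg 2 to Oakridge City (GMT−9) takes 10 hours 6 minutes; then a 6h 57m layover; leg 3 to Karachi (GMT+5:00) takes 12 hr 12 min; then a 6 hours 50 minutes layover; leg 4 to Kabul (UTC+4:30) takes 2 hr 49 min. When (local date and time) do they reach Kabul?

Convert departure to UTC: 10:30 + 12:00 = 22:30 UTC on Nov 2.
Add 9 hours 52 minutes leg 1 → 08:22 UTC (Nov 3).
Add 7 hours layover in Muscat → 15:22 UTC.
Add 10 hours 6 minutes leg 2 → 01:28 UTC (Nov 4).
Add 6 hours and 57 minutes layover in Oakridge City → 08:25 UTC.
Add 12 hours 12 minutes leg 3 → 20:37 UTC.
Add 6 hours 50 minutes layover in Karachi → 03:27 UTC (Nov 5).
Add 2 hours and 49 minutes leg 4 → 06:16 UTC.
Kabul is UTC+4:30, so local arrival = 06:16 + 4:30 = 10:46 on Nov 5.

10:46 on Nov 5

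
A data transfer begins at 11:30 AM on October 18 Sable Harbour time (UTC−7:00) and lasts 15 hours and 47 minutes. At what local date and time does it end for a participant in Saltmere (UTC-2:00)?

8:17 AM on October 19

Saltmere is 5:00 ahead of Sable Harbour.
After 15 hours and 47 minutes it is 3:17 AM (Oct 19) in Sable Harbour.
Shift by the zone difference: 3:17 AM + 5:00 = 8:17 AM on Oct 19 in Saltmere.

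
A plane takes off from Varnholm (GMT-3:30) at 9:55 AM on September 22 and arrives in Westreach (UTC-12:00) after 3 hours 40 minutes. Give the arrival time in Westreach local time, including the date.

5:05 AM on September 22

Convert departure to UTC: 9:55 AM + 3:30 = 1:25 PM UTC on Sep 22.
Add 3 hours 40 minutes travel time → 5:05 PM UTC.
Westreach is UTC−12:00, so local arrival = 5:05 PM − 12:00 = 5:05 AM on Sep 22.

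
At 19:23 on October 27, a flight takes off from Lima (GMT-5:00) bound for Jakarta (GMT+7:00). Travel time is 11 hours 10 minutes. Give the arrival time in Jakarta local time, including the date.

18:33 on Oct 28

Convert departure to UTC: 19:23 + 5:00 = 00:23 UTC on Oct 28.
Add 11 hours and 10 minutes travel time → 11:33 UTC.
Jakarta is UTC+7:00, so local arrival = 11:33 + 7:00 = 18:33 on Oct 28.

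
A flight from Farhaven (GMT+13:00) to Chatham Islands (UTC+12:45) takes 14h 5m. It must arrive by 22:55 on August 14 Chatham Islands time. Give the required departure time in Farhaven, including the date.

09:05 on August 14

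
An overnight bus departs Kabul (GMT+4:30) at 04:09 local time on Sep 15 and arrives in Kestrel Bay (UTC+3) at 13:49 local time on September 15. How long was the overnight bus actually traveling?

11 hours 10 minutes

Departure in UTC: 04:09 − 4:30 = 23:39 on Sep 14.
Arrival in UTC: 13:49 − 3:00 = 10:49 on Sep 15.
Elapsed = 10:49 − 23:39 (+1 day) = 11 hours 10 minutes.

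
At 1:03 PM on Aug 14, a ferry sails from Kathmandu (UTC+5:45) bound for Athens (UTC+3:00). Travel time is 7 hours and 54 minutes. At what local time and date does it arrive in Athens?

Convert departure to UTC: 1:03 PM − 5:45 = 7:18 AM UTC on Aug 14.
Add 7 hours and 54 minutes travel time → 3:12 PM UTC.
Athens is UTC+3:00, so local arrival = 3:12 PM + 3:00 = 6:12 PM on Aug 14.

6:12 PM on August 14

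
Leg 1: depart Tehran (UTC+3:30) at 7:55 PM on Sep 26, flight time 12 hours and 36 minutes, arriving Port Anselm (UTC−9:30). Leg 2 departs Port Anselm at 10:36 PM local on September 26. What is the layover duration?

3 hours 5 minutes

Convert departure to UTC: 7:55 PM − 3:30 = 4:25 PM UTC on Sep 26.
Add 12 hours 36 minutes flight time → 5:01 AM UTC (Sep 27).
Port Anselm is UTC−9:30, so local arrival = 5:01 AM − 9:30 = 7:31 PM on Sep 26.
Layover = 10:36 PM − 7:31 PM = 3 hours 5 minutes.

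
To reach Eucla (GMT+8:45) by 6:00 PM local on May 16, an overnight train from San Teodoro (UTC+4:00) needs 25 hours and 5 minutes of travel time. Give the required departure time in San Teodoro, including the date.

12:10 PM on May 15

Target arrival in UTC: 6:00 PM − 8:45 = 9:15 AM on May 16.
Subtract 25 hours 5 minutes → departure 8:10 AM UTC on May 15.
San Teodoro is UTC+4:00: 8:10 AM + 4:00 = 12:10 PM on May 15.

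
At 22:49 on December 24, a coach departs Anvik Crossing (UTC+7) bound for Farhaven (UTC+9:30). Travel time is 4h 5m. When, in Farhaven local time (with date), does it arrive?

Convert departure to UTC: 22:49 − 7:00 = 15:49 UTC on Dec 24.
Add 4 hours and 5 minutes travel time → 19:54 UTC.
Farhaven is UTC+9:30, so local arrival = 19:54 + 9:30 = 05:24 on Dec 25.

05:24 on December 25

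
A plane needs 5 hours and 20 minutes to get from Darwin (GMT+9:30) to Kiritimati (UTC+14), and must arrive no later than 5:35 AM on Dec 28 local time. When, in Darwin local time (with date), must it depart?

Target arrival in UTC: 5:35 AM − 14:00 = 3:35 PM on Dec 27.
Subtract 5 hours 20 minutes → departure 10:15 AM UTC on Dec 27.
Darwin is UTC+9:30: 10:15 AM + 9:30 = 7:45 PM on Dec 27.

7:45 PM on December 27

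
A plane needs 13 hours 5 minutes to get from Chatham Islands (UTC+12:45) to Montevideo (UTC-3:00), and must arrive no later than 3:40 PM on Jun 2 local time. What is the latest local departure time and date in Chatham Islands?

6:20 PM on June 2

Target arrival in UTC: 3:40 PM + 3:00 = 6:40 PM on Jun 2.
Subtract 13 hours and 5 minutes → departure 5:35 AM UTC on Jun 2.
Chatham Islands is UTC+12:45: 5:35 AM + 12:45 = 6:20 PM on Jun 2.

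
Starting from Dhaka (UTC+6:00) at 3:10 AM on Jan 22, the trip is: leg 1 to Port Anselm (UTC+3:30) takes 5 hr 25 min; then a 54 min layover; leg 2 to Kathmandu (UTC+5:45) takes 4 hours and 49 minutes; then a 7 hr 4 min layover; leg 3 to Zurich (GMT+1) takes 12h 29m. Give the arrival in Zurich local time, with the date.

4:51 AM on January 23

Convert departure to UTC: 3:10 AM − 6:00 = 9:10 PM UTC on Jan 21.
Add 5 hours and 25 minutes leg 1 → 2:35 AM UTC (Jan 22).
Add 54 minutes layover in Port Anselm → 3:29 AM UTC.
Add 4 hours and 49 minutes leg 2 → 8:18 AM UTC.
Add 7 hours and 4 minutes layover in Kathmandu → 3:22 PM UTC.
Add 12 hours and 29 minutes leg 3 → 3:51 AM UTC (Jan 23).
Zurich is UTC+1:00, so local arrival = 3:51 AM + 1:00 = 4:51 AM on Jan 23.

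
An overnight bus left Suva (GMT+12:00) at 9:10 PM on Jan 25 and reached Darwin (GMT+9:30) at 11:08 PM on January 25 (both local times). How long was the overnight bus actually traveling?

4 hours 28 minutes

Departure in UTC: 9:10 PM − 12:00 = 9:10 AM on Jan 25.
Arrival in UTC: 11:08 PM − 9:30 = 1:38 PM on Jan 25.
Elapsed = 1:38 PM − 9:10 AM = 4 hours 28 minutes.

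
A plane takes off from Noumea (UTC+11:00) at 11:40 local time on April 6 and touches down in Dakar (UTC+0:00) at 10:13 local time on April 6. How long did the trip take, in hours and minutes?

9 hours 33 minutes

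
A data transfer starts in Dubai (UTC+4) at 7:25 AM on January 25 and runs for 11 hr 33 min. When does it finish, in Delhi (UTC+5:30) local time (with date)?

8:28 PM on January 25

Convert start to UTC: 7:25 AM − 4:00 = 3:25 AM UTC on Jan 25.
Add 11 hours and 33 minutes duration → 2:58 PM UTC.
Delhi is UTC+5:30, so local end time = 2:58 PM + 5:30 = 8:28 PM on Jan 25.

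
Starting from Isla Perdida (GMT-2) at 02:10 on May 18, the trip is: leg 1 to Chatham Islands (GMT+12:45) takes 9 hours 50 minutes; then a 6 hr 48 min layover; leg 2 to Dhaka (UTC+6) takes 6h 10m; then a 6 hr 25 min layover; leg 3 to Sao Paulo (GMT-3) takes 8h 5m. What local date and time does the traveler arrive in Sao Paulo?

14:28 on May 19

Convert departure to UTC: 02:10 + 2:00 = 04:10 UTC on May 18.
Add 9 hours 50 minutes leg 1 → 14:00 UTC.
Add 6 hours 48 minutes layover in Chatham Islands → 20:48 UTC.
Add 6 hours 10 minutes leg 2 → 02:58 UTC (May 19).
Add 6 hours and 25 minutes layover in Dhaka → 09:23 UTC.
Add 8 hours and 5 minutes leg 3 → 17:28 UTC.
Sao Paulo is UTC−3:00, so local arrival = 17:28 − 3:00 = 14:28 on May 19.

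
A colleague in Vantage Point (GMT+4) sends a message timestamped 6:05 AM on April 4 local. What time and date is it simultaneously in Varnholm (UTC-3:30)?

10:35 PM on April 3

Varnholm is 7:30 behind Vantage Point.
Shift by the zone difference: 6:05 AM − 7:30 = 10:35 PM on Apr 3 in Varnholm.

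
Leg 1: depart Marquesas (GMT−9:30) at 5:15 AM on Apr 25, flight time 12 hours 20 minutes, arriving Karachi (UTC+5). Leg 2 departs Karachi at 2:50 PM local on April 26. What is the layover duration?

6 hours 45 minutes

Convert departure to UTC: 5:15 AM + 9:30 = 2:45 PM UTC on Apr 25.
Add 12 hours 20 minutes flight time → 3:05 AM UTC (Apr 26).
Karachi is UTC+5:00, so local arrival = 3:05 AM + 5:00 = 8:05 AM on Apr 26.
Layover = 2:50 PM − 8:05 AM = 6 hours 45 minutes.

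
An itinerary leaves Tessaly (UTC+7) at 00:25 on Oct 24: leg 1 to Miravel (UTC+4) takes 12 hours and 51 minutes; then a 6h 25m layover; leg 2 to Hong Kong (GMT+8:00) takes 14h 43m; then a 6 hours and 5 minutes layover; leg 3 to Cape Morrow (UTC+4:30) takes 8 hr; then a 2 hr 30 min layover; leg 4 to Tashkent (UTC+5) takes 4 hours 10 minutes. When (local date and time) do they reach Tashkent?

Convert departure to UTC: 00:25 − 7:00 = 17:25 UTC on Oct 23.
Add 12 hours 51 minutes leg 1 → 06:16 UTC (Oct 24).
Add 6 hours and 25 minutes layover in Miravel → 12:41 UTC.
Add 14 hours 43 minutes leg 2 → 03:24 UTC (Oct 25).
Add 6 hours 5 minutes layover in Hong Kong → 09:29 UTC.
Add 8 hours leg 3 → 17:29 UTC.
Add 2 hours 30 minutes layover in Cape Morrow → 19:59 UTC.
Add 4 hours and 10 minutes leg 4 → 00:09 UTC (Oct 26).
Tashkent is UTC+5:00, so local arrival = 00:09 + 5:00 = 05:09 on Oct 26.

05:09 on October 26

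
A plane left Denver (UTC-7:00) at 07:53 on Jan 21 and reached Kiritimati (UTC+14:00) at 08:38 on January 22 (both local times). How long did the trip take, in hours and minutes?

Departure in UTC: 07:53 + 7:00 = 14:53 on Jan 21.
Arrival in UTC: 08:38 − 14:00 = 18:38 on Jan 21.
Elapsed = 18:38 − 14:53 = 3 hours 45 minutes.

3 hours 45 minutes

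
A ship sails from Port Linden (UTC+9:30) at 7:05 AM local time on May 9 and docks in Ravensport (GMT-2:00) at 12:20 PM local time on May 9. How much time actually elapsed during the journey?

16 hours 45 minutes

Departure in UTC: 7:05 AM − 9:30 = 9:35 PM on May 8.
Arrival in UTC: 12:20 PM + 2:00 = 2:20 PM on May 9.
Elapsed = 2:20 PM − 9:35 PM (+1 day) = 16 hours 45 minutes.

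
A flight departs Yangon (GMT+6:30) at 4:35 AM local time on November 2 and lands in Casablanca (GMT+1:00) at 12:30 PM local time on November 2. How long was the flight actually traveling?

13 hours 25 minutes

Casablanca is 5:30 behind Yangon.
Clock-face elapsed time (ignoring zones) is 7 hours 55 minutes.
Actual elapsed = 7 hours 55 minutes + 5:30 = 13 hours 25 minutes.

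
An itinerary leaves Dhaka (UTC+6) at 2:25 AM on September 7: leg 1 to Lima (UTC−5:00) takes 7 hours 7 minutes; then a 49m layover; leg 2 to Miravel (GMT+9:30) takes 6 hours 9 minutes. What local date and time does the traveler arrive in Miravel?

Convert departure to UTC: 2:25 AM − 6:00 = 8:25 PM UTC on Sep 6.
Add 7 hours 7 minutes leg 1 → 3:32 AM UTC (Sep 7).
Add 49 minutes layover in Lima → 4:21 AM UTC.
Add 6 hours and 9 minutes leg 2 → 10:30 AM UTC.
Miravel is UTC+9:30, so local arrival = 10:30 AM + 9:30 = 8:00 PM on Sep 7.

8:00 PM on September 7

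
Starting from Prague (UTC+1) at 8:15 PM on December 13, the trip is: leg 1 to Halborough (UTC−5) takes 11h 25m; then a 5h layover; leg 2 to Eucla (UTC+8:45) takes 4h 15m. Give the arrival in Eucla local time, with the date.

Convert departure to UTC: 8:15 PM − 1:00 = 7:15 PM UTC on Dec 13.
Add 11 hours 25 minutes leg 1 → 6:40 AM UTC (Dec 14).
Add 5 hours layover in Halborough → 11:40 AM UTC.
Add 4 hours 15 minutes leg 2 → 3:55 PM UTC.
Eucla is UTC+8:45, so local arrival = 3:55 PM + 8:45 = 12:40 AM on Dec 15.

12:40 AM on December 15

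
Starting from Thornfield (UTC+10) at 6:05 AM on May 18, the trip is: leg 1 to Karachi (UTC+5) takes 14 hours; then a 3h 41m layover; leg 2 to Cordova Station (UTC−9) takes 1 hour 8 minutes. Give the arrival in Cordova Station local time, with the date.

Convert departure to UTC: 6:05 AM − 10:00 = 8:05 PM UTC on May 17.
Add 14 hours leg 1 → 10:05 AM UTC (May 18).
Add 3 hours 41 minutes layover in Karachi → 1:46 PM UTC.
Add 1 hour 8 minutes leg 2 → 2:54 PM UTC.
Cordova Station is UTC−9:00, so local arrival = 2:54 PM − 9:00 = 5:54 AM on May 18.

5:54 AM on May 18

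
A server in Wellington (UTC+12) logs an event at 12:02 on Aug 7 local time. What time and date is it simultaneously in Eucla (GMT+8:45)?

08:47 on Aug 7

In UTC: 12:02 − 12:00 = 00:02 on Aug 7.
Eucla is UTC+8:45: 00:02 + 8:45 = 08:47 on Aug 7.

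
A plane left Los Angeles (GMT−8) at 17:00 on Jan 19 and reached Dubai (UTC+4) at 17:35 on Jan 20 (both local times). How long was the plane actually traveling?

Dubai is 12:00 ahead of Los Angeles.
Clock-face elapsed time (ignoring zones) is 24 hours 35 minutes.
Actual elapsed = 24 hours 35 minutes − 12:00 = 12 hours 35 minutes.

12 hours 35 minutes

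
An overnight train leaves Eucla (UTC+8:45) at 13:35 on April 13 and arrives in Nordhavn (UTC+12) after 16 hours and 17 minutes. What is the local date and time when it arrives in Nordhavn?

09:07 on Apr 14

Convert departure to UTC: 13:35 − 8:45 = 04:50 UTC on Apr 13.
Add 16 hours and 17 minutes travel time → 21:07 UTC.
Nordhavn is UTC+12:00, so local arrival = 21:07 + 12:00 = 09:07 on Apr 14.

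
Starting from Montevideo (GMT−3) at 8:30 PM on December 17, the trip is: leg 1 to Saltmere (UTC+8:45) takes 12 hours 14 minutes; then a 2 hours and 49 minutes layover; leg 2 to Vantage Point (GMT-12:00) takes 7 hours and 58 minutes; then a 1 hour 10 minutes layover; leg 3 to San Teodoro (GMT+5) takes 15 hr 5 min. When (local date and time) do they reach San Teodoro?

7:46 PM on December 19

Convert departure to UTC: 8:30 PM + 3:00 = 11:30 PM UTC on Dec 17.
Add 12 hours and 14 minutes leg 1 → 11:44 AM UTC (Dec 18).
Add 2 hours and 49 minutes layover in Saltmere → 2:33 PM UTC.
Add 7 hours and 58 minutes leg 2 → 10:31 PM UTC.
Add 1 hour 10 minutes layover in Vantage Point → 11:41 PM UTC.
Add 15 hours 5 minutes leg 3 → 2:46 PM UTC (Dec 19).
San Teodoro is UTC+5:00, so local arrival = 2:46 PM + 5:00 = 7:46 PM on Dec 19.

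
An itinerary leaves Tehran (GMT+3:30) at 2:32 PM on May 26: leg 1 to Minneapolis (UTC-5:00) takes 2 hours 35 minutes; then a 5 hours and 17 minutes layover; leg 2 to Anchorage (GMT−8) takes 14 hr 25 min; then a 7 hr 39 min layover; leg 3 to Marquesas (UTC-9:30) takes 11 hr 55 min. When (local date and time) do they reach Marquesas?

Convert departure to UTC: 2:32 PM − 3:30 = 11:02 AM UTC on May 26.
Add 2 hours and 35 minutes leg 1 → 1:37 PM UTC.
Add 5 hours 17 minutes layover in Minneapolis → 6:54 PM UTC.
Add 14 hours 25 minutes leg 2 → 9:19 AM UTC (May 27).
Add 7 hours 39 minutes layover in Anchorage → 4:58 PM UTC.
Add 11 hours 55 minutes leg 3 → 4:53 AM UTC (May 28).
Marquesas is UTC−9:30, so local arrival = 4:53 AM − 9:30 = 7:23 PM on May 27.

7:23 PM on May 27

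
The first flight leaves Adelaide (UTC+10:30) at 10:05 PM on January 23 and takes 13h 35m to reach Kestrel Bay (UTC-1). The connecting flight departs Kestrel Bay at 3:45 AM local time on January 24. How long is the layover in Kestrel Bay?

3 hours 35 minutes

Convert departure to UTC: 10:05 PM − 10:30 = 11:35 AM UTC on Jan 23.
Add 13 hours and 35 minutes flight time → 1:10 AM UTC (Jan 24).
Kestrel Bay is UTC−1:00, so local arrival = 1:10 AM − 1:00 = 12:10 AM on Jan 24.
Layover = 3:45 AM − 12:10 AM = 3 hours 35 minutes.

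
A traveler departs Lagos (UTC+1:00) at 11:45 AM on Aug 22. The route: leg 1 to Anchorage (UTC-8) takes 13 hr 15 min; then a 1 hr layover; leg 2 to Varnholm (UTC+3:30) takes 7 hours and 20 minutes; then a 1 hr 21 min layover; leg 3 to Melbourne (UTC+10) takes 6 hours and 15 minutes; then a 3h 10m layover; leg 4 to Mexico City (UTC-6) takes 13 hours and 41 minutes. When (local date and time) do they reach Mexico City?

Convert departure to UTC: 11:45 AM − 1:00 = 10:45 AM UTC on Aug 22.
Add 13 hours 15 minutes leg 1 → 12:00 AM UTC (Aug 23).
Add 1 hour layover in Anchorage → 1:00 AM UTC.
Add 7 hours 20 minutes leg 2 → 8:20 AM UTC.
Add 1 hour 21 minutes layover in Varnholm → 9:41 AM UTC.
Add 6 hours 15 minutes leg 3 → 3:56 PM UTC.
Add 3 hours 10 minutes layover in Melbourne → 7:06 PM UTC.
Add 13 hours and 41 minutes leg 4 → 8:47 AM UTC (Aug 24).
Mexico City is UTC−6:00, so local arrival = 8:47 AM − 6:00 = 2:47 AM on Aug 24.

2:47 AM on August 24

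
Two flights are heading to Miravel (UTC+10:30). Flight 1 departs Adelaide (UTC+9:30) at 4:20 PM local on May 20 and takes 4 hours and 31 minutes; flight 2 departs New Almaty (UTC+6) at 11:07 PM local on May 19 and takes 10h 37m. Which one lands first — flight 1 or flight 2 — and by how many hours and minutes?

Flight 1 in UTC: 4:20 PM − 9:30 = 6:50 AM on May 20.
+4 hours 31 minutes → arrive 11:21 AM UTC on May 20.
Flight 2 in UTC: 11:07 PM − 6:00 = 5:07 PM on May 19.
+10 hours 37 minutes → arrive 3:44 AM UTC on May 20.
Flight 2 lands earlier by 7 hours 37 minutes.

the second, by 7 hours 37 minutes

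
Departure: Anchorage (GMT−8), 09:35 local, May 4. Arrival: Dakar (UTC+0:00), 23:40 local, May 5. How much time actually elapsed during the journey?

Dakar is 8:00 ahead of Anchorage.
Clock-face elapsed time (ignoring zones) is 38 hours 5 minutes.
Actual elapsed = 38 hours 5 minutes − 8:00 = 30 hours 5 minutes.

30 hours 5 minutes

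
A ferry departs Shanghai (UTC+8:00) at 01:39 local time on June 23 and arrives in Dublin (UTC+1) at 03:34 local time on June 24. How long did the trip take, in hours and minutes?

Departure in UTC: 01:39 − 8:00 = 17:39 on Jun 22.
Arrival in UTC: 03:34 − 1:00 = 02:34 on Jun 24.
Elapsed = 02:34 − 17:39 (+2 days) = 32 hours 55 minutes.

32 hours 55 minutes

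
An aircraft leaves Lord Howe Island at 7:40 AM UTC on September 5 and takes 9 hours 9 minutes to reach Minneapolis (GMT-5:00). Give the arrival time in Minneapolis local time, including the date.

11:49 AM on September 5

Departure is given in UTC: 7:40 AM on Sep 5.
Add 9 hours 9 minutes → 4:49 PM UTC.
Minneapolis is UTC−5:00: 4:49 PM − 5:00 = 11:49 AM on Sep 5.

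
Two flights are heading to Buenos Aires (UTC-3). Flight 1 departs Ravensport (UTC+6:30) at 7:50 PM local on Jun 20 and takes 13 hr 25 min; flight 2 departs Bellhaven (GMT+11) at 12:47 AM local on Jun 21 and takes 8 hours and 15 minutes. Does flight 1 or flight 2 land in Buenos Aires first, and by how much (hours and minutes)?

Flight 1 in UTC: 7:50 PM − 6:30 = 1:20 PM on Jun 20.
+13 hours and 25 minutes → arrive 2:45 AM UTC on Jun 21.
Flight 2 in UTC: 12:47 AM − 11:00 = 1:47 PM on Jun 20.
+8 hours and 15 minutes → arrive 10:02 PM UTC on Jun 20.
Flight 2 lands earlier by 4 hours 43 minutes.

the second, by 4 hours 43 minutes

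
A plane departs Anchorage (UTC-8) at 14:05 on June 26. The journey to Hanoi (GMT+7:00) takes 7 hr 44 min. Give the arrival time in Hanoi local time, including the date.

12:49 on June 27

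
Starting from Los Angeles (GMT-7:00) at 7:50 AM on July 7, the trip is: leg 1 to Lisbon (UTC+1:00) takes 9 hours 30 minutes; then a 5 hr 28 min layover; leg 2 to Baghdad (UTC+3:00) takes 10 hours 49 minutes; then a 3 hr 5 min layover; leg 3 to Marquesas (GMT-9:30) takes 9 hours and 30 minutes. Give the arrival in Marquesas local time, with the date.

Convert departure to UTC: 7:50 AM + 7:00 = 2:50 PM UTC on Jul 7.
Add 9 hours and 30 minutes leg 1 → 12:20 AM UTC (Jul 8).
Add 5 hours 28 minutes layover in Lisbon → 5:48 AM UTC.
Add 10 hours 49 minutes leg 2 → 4:37 PM UTC.
Add 3 hours and 5 minutes layover in Baghdad → 7:42 PM UTC.
Add 9 hours 30 minutes leg 3 → 5:12 AM UTC (Jul 9).
Marquesas is UTC−9:30, so local arrival = 5:12 AM − 9:30 = 7:42 PM on Jul 8.

7:42 PM on July 8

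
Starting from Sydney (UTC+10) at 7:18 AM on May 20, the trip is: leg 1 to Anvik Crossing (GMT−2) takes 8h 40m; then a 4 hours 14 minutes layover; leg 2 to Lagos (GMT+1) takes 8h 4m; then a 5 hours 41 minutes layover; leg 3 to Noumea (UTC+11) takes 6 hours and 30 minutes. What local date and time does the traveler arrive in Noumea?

Convert departure to UTC: 7:18 AM − 10:00 = 9:18 PM UTC on May 19.
Add 8 hours and 40 minutes leg 1 → 5:58 AM UTC (May 20).
Add 4 hours and 14 minutes layover in Anvik Crossing → 10:12 AM UTC.
Add 8 hours 4 minutes leg 2 → 6:16 PM UTC.
Add 5 hours 41 minutes layover in Lagos → 11:57 PM UTC.
Add 6 hours and 30 minutes leg 3 → 6:27 AM UTC (May 21).
Noumea is UTC+11:00, so local arrival = 6:27 AM + 11:00 = 5:27 PM on May 21.

5:27 PM on May 21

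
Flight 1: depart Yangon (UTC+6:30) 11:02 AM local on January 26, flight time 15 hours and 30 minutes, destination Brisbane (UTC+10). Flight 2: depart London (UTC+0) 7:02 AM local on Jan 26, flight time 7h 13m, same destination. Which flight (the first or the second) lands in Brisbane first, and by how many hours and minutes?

the second, by 5 hours 47 minutes

Flight 1 in UTC: 11:02 AM − 6:30 = 4:32 AM on Jan 26.
+15 hours 30 minutes → arrive 8:02 PM UTC on Jan 26.
Flight 2 departs at 7:02 AM UTC (Jan 26).
+7 hours and 13 minutes → arrive 2:15 PM UTC on Jan 26.
Flight 2 lands earlier by 5 hours 47 minutes.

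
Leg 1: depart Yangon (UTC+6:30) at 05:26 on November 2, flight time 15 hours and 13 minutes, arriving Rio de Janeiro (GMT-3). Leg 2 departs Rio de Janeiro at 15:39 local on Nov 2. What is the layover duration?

Convert departure to UTC: 05:26 − 6:30 = 22:56 UTC on Nov 1.
Add 15 hours and 13 minutes flight time → 14:09 UTC (Nov 2).
Rio de Janeiro is UTC−3:00, so local arrival = 14:09 − 3:00 = 11:09 on Nov 2.
Layover = 15:39 − 11:09 = 4 hours 30 minutes.

4 hours 30 minutes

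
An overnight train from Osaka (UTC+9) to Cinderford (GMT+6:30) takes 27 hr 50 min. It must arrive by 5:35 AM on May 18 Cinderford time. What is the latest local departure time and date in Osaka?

Target arrival in UTC: 5:35 AM − 6:30 = 11:05 PM on May 17.
Subtract 27 hours 50 minutes → departure 7:15 PM UTC on May 16.
Osaka is UTC+9:00: 7:15 PM + 9:00 = 4:15 AM on May 17.

4:15 AM on May 17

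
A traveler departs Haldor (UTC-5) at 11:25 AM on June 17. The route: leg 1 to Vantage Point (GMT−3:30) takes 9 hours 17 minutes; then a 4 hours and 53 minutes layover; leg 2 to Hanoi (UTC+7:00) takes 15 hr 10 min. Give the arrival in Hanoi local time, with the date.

4:45 AM on June 19

Convert departure to UTC: 11:25 AM + 5:00 = 4:25 PM UTC on Jun 17.
Add 9 hours 17 minutes leg 1 → 1:42 AM UTC (Jun 18).
Add 4 hours 53 minutes layover in Vantage Point → 6:35 AM UTC.
Add 15 hours and 10 minutes leg 2 → 9:45 PM UTC.
Hanoi is UTC+7:00, so local arrival = 9:45 PM + 7:00 = 4:45 AM on Jun 19.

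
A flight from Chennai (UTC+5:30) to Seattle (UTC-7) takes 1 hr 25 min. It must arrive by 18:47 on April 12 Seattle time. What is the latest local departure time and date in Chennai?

05:52 on Apr 13

Target arrival in UTC: 18:47 + 7:00 = 01:47 on Apr 13.
Subtract 1 hour 25 minutes → departure 00:22 UTC on Apr 13.
Chennai is UTC+5:30: 00:22 + 5:30 = 05:52 on Apr 13.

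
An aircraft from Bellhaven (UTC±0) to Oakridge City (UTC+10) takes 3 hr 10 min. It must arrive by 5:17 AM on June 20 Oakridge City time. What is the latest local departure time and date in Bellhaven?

4:07 PM on June 19

Target arrival in UTC: 5:17 AM − 10:00 = 7:17 PM on Jun 19.
Subtract 3 hours 10 minutes → departure 4:07 PM UTC on Jun 19.
Bellhaven is UTC+0, so departure is 4:07 PM on Jun 19.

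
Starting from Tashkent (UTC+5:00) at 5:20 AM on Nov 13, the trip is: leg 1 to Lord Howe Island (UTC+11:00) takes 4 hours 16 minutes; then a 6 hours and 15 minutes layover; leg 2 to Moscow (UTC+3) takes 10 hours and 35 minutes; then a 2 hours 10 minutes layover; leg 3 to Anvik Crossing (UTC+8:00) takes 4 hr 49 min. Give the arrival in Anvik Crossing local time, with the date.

12:25 PM on November 14

Convert departure to UTC: 5:20 AM − 5:00 = 12:20 AM UTC on Nov 13.
Add 4 hours and 16 minutes leg 1 → 4:36 AM UTC.
Add 6 hours and 15 minutes layover in Lord Howe Island → 10:51 AM UTC.
Add 10 hours 35 minutes leg 2 → 9:26 PM UTC.
Add 2 hours 10 minutes layover in Moscow → 11:36 PM UTC.
Add 4 hours 49 minutes leg 3 → 4:25 AM UTC (Nov 14).
Anvik Crossing is UTC+8:00, so local arrival = 4:25 AM + 8:00 = 12:25 PM on Nov 14.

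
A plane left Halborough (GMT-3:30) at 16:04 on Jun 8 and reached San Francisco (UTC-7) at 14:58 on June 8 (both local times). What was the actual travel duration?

Departure in UTC: 16:04 + 3:30 = 19:34 on Jun 8.
Arrival in UTC: 14:58 + 7:00 = 21:58 on Jun 8.
Elapsed = 21:58 − 19:34 = 2 hours 24 minutes.

2 hours 24 minutes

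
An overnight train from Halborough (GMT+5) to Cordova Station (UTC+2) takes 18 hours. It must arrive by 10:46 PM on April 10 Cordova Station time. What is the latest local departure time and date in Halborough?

7:46 AM on Apr 10

Target arrival in UTC: 10:46 PM − 2:00 = 8:46 PM on Apr 10.
Subtract 18 hours → departure 2:46 AM UTC on Apr 10.
Halborough is UTC+5:00: 2:46 AM + 5:00 = 7:46 AM on Apr 10.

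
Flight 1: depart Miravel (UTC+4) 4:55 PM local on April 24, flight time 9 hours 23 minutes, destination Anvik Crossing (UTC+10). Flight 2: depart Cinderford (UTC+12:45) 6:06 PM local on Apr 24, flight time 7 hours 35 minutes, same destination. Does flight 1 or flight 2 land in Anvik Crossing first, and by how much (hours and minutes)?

Flight 1 in UTC: 4:55 PM − 4:00 = 12:55 PM on Apr 24.
+9 hours and 23 minutes → arrive 10:18 PM UTC on Apr 24.
Flight 2 in UTC: 6:06 PM − 12:45 = 5:21 AM on Apr 24.
+7 hours and 35 minutes → arrive 12:56 PM UTC on Apr 24.
Flight 2 lands earlier by 9 hours 22 minutes.

the second, by 9 hours 22 minutes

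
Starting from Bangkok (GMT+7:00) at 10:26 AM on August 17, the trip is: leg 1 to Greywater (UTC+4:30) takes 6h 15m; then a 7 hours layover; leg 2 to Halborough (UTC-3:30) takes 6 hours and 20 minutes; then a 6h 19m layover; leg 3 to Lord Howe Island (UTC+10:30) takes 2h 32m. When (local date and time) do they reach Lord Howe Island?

6:22 PM on August 18

Convert departure to UTC: 10:26 AM − 7:00 = 3:26 AM UTC on Aug 17.
Add 6 hours and 15 minutes leg 1 → 9:41 AM UTC.
Add 7 hours layover in Greywater → 4:41 PM UTC.
Add 6 hours and 20 minutes leg 2 → 11:01 PM UTC.
Add 6 hours 19 minutes layover in Halborough → 5:20 AM UTC (Aug 18).
Add 2 hours and 32 minutes leg 3 → 7:52 AM UTC.
Lord Howe Island is UTC+10:30, so local arrival = 7:52 AM + 10:30 = 6:22 PM on Aug 18.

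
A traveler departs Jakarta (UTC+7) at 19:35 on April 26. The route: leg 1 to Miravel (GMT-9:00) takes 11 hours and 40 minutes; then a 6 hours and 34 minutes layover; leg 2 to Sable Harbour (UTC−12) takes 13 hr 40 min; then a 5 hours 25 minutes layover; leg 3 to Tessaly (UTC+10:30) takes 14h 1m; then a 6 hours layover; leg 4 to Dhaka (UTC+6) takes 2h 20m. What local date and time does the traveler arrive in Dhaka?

Convert departure to UTC: 19:35 − 7:00 = 12:35 UTC on Apr 26.
Add 11 hours and 40 minutes leg 1 → 00:15 UTC (Apr 27).
Add 6 hours 34 minutes layover in Miravel → 06:49 UTC.
Add 13 hours and 40 minutes leg 2 → 20:29 UTC.
Add 5 hours 25 minutes layover in Sable Harbour → 01:54 UTC (Apr 28).
Add 14 hours and 1 minute leg 3 → 15:55 UTC.
Add 6 hours layover in Tessaly → 21:55 UTC.
Add 2 hours 20 minutes leg 4 → 00:15 UTC (Apr 29).
Dhaka is UTC+6:00, so local arrival = 00:15 + 6:00 = 06:15 on Apr 29.

06:15 on April 29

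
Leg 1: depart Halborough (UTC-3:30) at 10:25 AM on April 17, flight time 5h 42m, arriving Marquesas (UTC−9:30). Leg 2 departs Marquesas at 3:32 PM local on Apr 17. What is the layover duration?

5 hours 25 minutes

Convert departure to UTC: 10:25 AM + 3:30 = 1:55 PM UTC on Apr 17.
Add 5 hours 42 minutes flight time → 7:37 PM UTC.
Marquesas is UTC−9:30, so local arrival = 7:37 PM − 9:30 = 10:07 AM on Apr 17.
Layover = 3:32 PM − 10:07 AM = 5 hours 25 minutes.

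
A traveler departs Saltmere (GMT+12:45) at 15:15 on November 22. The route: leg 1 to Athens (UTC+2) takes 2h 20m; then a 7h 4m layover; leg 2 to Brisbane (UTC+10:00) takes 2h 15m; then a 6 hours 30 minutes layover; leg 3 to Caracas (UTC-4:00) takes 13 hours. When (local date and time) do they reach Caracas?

05:39 on Nov 23

Convert departure to UTC: 15:15 − 12:45 = 02:30 UTC on Nov 22.
Add 2 hours 20 minutes leg 1 → 04:50 UTC.
Add 7 hours and 4 minutes layover in Athens → 11:54 UTC.
Add 2 hours 15 minutes leg 2 → 14:09 UTC.
Add 6 hours 30 minutes layover in Brisbane → 20:39 UTC.
Add 13 hours leg 3 → 09:39 UTC (Nov 23).
Caracas is UTC−4:00, so local arrival = 09:39 − 4:00 = 05:39 on Nov 23.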